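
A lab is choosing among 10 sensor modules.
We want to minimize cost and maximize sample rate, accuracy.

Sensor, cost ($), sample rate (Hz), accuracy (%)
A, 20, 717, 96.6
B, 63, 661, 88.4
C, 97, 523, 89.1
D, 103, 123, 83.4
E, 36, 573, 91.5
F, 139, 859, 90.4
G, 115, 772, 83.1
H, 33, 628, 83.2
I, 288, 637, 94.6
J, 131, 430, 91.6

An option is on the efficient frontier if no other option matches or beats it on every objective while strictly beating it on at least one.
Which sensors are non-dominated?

A: not dominated (best cost).
B: dominated by A (cost 20≤63, sample rate 717≥661, accuracy 96.6≥88.4).
C: dominated by A (cost 20≤97, sample rate 717≥523, accuracy 96.6≥89.1).
D: dominated by A (cost 20≤103, sample rate 717≥123, accuracy 96.6≥83.4).
E: dominated by A (cost 20≤36, sample rate 717≥573, accuracy 96.6≥91.5).
F: not dominated (best sample rate).
G: not dominated.
H: dominated by A (cost 20≤33, sample rate 717≥628, accuracy 96.6≥83.2).
I: dominated by A (cost 20≤288, sample rate 717≥637, accuracy 96.6≥94.6).
J: dominated by A (cost 20≤131, sample rate 717≥430, accuracy 96.6≥91.6).

A, F, G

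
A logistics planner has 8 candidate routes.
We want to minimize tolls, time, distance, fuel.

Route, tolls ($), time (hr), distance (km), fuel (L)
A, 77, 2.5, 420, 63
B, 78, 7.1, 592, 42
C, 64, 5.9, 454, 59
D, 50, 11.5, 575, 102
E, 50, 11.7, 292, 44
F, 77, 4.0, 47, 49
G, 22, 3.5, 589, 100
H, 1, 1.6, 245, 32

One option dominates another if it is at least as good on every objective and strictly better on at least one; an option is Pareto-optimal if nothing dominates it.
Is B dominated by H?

Yes

H vs B: tolls 1≤78, time 1.6≤7.1, distance 245≤592, fuel 32≤42 — H is at least as good on every objective with at least one strict improvement.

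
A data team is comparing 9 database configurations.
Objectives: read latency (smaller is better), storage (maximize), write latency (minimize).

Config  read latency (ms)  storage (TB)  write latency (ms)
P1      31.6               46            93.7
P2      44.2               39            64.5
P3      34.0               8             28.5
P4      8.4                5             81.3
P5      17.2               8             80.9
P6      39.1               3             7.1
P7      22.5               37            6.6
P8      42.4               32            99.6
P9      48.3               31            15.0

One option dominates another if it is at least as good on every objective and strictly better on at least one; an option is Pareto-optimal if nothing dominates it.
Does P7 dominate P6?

P7 vs P6: read latency 22.5≤39.1, storage 37≥3, write latency 6.6≤7.1 — P7 is at least as good on every objective with at least one strict improvement.

Yes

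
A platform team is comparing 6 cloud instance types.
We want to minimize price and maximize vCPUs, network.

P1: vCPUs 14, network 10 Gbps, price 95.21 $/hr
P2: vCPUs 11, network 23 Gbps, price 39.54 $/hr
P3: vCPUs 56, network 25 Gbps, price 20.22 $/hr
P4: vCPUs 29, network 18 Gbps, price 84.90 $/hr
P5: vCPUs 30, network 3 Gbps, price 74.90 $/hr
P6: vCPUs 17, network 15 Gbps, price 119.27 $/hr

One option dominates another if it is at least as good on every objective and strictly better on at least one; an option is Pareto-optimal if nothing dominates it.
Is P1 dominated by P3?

P3 vs P1: vCPUs 56≥14, network 25≥10, price 20.22≤95.21 — P3 is at least as good on every objective with at least one strict improvement.

Yes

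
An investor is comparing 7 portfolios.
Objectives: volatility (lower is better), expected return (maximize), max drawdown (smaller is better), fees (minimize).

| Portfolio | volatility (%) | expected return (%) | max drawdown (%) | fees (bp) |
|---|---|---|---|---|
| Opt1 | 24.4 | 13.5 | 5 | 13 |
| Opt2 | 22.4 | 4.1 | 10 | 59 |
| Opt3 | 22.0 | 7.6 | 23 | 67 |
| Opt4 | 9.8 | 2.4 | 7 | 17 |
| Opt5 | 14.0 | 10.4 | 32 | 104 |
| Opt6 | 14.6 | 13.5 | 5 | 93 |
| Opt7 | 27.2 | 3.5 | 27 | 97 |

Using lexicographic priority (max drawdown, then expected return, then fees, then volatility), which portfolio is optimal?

Opt1

First minimize max drawdown: best is 5, kept {Opt1, Opt6}.
Then maximize expected return: best is 13.5, kept {Opt1, Opt6}.
Then minimize fees: best is 13, kept {Opt1}.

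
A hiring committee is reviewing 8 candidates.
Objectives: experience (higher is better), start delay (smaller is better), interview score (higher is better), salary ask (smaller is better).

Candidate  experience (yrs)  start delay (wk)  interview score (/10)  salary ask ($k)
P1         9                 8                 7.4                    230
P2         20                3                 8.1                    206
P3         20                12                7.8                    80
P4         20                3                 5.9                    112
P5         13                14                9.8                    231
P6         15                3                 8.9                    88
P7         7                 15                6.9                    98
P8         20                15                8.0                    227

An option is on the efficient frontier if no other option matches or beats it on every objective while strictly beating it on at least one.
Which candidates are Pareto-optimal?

P1: dominated by P2 (experience 20≥9, start delay 3≤8, interview score 8.1≥7.4, salary ask 206≤230).
P2: not dominated.
P3: not dominated (best salary ask).
P4: not dominated.
P5: not dominated (best interview score).
P6: not dominated.
P7: dominated by P3 (experience 20≥7, start delay 12≤15, interview score 7.8≥6.9, salary ask 80≤98).
P8: dominated by P2 (experience 20≥20, start delay 3≤15, interview score 8.1≥8.0, salary ask 206≤227).

P2, P3, P4, P5, P6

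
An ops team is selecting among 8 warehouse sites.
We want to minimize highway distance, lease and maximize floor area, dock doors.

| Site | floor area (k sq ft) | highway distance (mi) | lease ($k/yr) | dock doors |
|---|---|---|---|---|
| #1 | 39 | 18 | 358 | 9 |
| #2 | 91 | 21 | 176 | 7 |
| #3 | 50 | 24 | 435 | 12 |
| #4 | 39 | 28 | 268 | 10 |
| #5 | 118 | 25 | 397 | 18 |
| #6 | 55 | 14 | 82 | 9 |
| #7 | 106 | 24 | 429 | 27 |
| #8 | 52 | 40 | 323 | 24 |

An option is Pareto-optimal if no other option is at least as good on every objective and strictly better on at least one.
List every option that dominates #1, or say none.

#6

#6: floor area 55≥39, highway distance 14≤18, lease 82≤358, dock doors 9≥9 — dominates #1.
Others (#2, #3, #4, #5, #7, #8) are each worse than #1 on at least one objective.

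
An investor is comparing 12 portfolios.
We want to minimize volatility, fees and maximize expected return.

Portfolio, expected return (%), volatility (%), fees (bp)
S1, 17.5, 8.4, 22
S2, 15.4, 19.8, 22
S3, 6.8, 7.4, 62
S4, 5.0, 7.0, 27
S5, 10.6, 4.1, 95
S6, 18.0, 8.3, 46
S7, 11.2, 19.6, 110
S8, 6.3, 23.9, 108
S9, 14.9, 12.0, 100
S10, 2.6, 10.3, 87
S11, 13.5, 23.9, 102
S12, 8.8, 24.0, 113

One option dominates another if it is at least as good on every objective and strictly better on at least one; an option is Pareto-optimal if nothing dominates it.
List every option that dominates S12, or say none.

S1: expected return 17.5≥8.8, volatility 8.4≤24.0, fees 22≤113 — dominates S12.
S2: expected return 15.4≥8.8, volatility 19.8≤24.0, fees 22≤113 — dominates S12.
S5: expected return 10.6≥8.8, volatility 4.1≤24.0, fees 95≤113 — dominates S12.
S6: expected return 18.0≥8.8, volatility 8.3≤24.0, fees 46≤113 — dominates S12.
S7: expected return 11.2≥8.8, volatility 19.6≤24.0, fees 110≤113 — dominates S12.
S9: expected return 14.9≥8.8, volatility 12.0≤24.0, fees 100≤113 — dominates S12.
S11: expected return 13.5≥8.8, volatility 23.9≤24.0, fees 102≤113 — dominates S12.
Others (S3, S4, S8, S10) are each worse than S12 on at least one objective.

S1, S2, S5, S6, S7, S9, S11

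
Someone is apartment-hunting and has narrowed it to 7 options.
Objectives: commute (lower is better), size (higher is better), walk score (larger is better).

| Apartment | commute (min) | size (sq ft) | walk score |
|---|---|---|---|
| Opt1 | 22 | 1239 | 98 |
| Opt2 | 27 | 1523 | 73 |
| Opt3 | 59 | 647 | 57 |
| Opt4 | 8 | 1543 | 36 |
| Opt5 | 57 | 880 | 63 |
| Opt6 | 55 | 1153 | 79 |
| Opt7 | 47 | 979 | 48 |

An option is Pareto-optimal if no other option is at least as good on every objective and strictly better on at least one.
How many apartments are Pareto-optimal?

3

Opt1: not dominated (best walk score).
Opt2: not dominated.
Opt3: dominated by Opt1 (commute 22≤59, size 1239≥647, walk score 98≥57).
Opt4: not dominated (best commute).
Opt5: dominated by Opt1 (commute 22≤57, size 1239≥880, walk score 98≥63).
Opt6: dominated by Opt1 (commute 22≤55, size 1239≥1153, walk score 98≥79).
Opt7: dominated by Opt1 (commute 22≤47, size 1239≥979, walk score 98≥48).
Pareto-optimal: Opt1, Opt2, Opt4 → 3.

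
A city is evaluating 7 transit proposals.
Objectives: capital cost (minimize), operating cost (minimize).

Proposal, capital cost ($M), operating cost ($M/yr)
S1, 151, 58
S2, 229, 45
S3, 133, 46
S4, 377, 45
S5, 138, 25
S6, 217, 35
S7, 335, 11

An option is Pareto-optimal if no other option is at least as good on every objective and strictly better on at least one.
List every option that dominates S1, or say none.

S3, S5

S3: capital cost 133≤151, operating cost 46≤58 — dominates S1.
S5: capital cost 138≤151, operating cost 25≤58 — dominates S1.
Others (S2, S4, S6, S7) are each worse than S1 on at least one objective.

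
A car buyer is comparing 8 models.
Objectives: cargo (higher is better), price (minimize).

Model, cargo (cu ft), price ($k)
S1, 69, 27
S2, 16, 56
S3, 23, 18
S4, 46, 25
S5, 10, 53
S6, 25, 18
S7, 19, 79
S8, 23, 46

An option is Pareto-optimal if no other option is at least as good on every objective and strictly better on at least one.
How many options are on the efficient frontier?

S1: not dominated (best cargo).
S2: dominated by S1 (cargo 69≥16, price 27≤56).
S3: dominated by S6 (cargo 25≥23, price 18≤18).
S4: not dominated.
S5: dominated by S1 (cargo 69≥10, price 27≤53).
S6: not dominated.
S7: dominated by S1 (cargo 69≥19, price 27≤79).
S8: dominated by S1 (cargo 69≥23, price 27≤46).
Pareto-optimal: S1, S4, S6 → 3.

3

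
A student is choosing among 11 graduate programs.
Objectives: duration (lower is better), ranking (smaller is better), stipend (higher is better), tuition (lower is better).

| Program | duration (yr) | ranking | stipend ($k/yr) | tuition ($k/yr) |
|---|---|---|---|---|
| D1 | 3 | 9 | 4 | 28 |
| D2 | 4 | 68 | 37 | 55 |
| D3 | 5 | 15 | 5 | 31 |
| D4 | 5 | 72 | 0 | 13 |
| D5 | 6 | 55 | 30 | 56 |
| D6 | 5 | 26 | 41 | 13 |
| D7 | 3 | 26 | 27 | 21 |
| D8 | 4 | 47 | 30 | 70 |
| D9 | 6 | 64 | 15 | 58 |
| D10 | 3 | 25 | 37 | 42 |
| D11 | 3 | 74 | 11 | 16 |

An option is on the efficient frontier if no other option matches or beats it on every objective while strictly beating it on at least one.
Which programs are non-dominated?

D1, D3, D6, D7, D10, D11

D1: not dominated (best ranking).
D2: dominated by D10 (duration 3≤4, ranking 25≤68, stipend 37≥37, tuition 42≤55).
D3: not dominated.
D4: dominated by D6 (duration 5≤5, ranking 26≤72, stipend 41≥0, tuition 13≤13).
D5: dominated by D6 (duration 5≤6, ranking 26≤55, stipend 41≥30, tuition 13≤56).
D6: not dominated (best stipend).
D7: not dominated.
D8: dominated by D10 (duration 3≤4, ranking 25≤47, stipend 37≥30, tuition 42≤70).
D9: dominated by D5 (duration 6≤6, ranking 55≤64, stipend 30≥15, tuition 56≤58).
D10: not dominated.
D11: not dominated.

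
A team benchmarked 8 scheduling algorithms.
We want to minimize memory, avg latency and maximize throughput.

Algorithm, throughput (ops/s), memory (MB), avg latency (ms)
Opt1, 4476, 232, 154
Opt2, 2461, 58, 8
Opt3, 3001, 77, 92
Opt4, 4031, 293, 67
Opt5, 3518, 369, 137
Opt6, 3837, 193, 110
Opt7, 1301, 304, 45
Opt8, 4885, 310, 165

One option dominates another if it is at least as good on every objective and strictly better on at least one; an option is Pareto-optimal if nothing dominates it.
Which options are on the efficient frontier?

Opt1, Opt2, Opt3, Opt4, Opt6, Opt8

Opt1: not dominated.
Opt2: not dominated (best memory).
Opt3: not dominated.
Opt4: not dominated.
Opt5: dominated by Opt4 (throughput 4031≥3518, memory 293≤369, avg latency 67≤137).
Opt6: not dominated.
Opt7: dominated by Opt2 (throughput 2461≥1301, memory 58≤304, avg latency 8≤45).
Opt8: not dominated (best throughput).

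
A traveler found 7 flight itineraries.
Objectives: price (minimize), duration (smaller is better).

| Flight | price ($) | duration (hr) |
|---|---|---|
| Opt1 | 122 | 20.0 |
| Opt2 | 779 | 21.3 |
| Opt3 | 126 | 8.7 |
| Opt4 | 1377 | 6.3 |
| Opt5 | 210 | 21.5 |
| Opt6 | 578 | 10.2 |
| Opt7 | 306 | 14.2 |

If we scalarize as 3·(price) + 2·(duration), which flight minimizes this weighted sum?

Opt3

Opt1: 3·122 + 2·20.0 = 406.0
Opt2: 3·779 + 2·21.3 = 2379.6
Opt3: 3·126 + 2·8.7 = 395.4
Opt4: 3·1377 + 2·6.3 = 4143.6
Opt5: 3·210 + 2·21.5 = 673.0
Opt6: 3·578 + 2·10.2 = 1754.4
Opt7: 3·306 + 2·14.2 = 946.4
Lowest: Opt3 at 395.4.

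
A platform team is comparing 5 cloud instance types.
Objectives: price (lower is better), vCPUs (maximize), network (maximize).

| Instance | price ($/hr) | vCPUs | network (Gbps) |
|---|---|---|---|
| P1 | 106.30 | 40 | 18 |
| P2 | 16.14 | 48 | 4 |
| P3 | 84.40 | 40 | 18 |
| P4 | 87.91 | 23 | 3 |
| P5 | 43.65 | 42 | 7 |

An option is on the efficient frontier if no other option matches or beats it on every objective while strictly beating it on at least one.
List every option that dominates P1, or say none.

P3

P3: price 84.40≤106.30, vCPUs 40≥40, network 18≥18 — dominates P1.
Others (P2, P4, P5) are each worse than P1 on at least one objective.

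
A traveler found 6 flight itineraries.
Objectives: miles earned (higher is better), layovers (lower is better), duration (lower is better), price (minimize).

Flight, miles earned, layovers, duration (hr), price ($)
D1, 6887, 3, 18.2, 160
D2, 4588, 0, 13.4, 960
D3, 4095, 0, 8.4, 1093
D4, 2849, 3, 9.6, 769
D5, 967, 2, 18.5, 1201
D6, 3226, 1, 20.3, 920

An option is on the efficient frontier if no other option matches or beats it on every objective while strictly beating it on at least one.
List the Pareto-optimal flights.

D1: not dominated (best miles earned).
D2: not dominated.
D3: not dominated (best duration).
D4: not dominated.
D5: dominated by D2 (miles earned 4588≥967, layovers 0≤2, duration 13.4≤18.5, price 960≤1201).
D6: not dominated.

D1, D2, D3, D4, D6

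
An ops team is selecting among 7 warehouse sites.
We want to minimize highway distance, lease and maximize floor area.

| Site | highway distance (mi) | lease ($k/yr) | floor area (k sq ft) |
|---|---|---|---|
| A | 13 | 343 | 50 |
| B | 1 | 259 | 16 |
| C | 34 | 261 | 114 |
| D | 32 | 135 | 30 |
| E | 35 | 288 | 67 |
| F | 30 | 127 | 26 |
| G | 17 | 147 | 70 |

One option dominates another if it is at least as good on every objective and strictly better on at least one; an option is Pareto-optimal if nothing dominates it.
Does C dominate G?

No

C vs G: C is worse on highway distance (34 vs 17), so it does not dominate G.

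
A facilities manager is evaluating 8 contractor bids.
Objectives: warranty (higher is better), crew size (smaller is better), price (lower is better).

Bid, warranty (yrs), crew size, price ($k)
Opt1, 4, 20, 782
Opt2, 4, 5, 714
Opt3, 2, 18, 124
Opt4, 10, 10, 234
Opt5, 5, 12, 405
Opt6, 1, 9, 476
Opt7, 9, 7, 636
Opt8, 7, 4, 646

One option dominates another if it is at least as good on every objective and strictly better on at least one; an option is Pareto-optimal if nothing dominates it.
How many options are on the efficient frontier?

5

Opt1: dominated by Opt2 (warranty 4≥4, crew size 5≤20, price 714≤782).
Opt2: dominated by Opt8 (warranty 7≥4, crew size 4≤5, price 646≤714).
Opt3: not dominated (best price).
Opt4: not dominated (best warranty).
Opt5: dominated by Opt4 (warranty 10≥5, crew size 10≤12, price 234≤405).
Opt6: not dominated.
Opt7: not dominated.
Opt8: not dominated (best crew size).
Pareto-optimal: Opt3, Opt4, Opt6, Opt7, Opt8 → 5.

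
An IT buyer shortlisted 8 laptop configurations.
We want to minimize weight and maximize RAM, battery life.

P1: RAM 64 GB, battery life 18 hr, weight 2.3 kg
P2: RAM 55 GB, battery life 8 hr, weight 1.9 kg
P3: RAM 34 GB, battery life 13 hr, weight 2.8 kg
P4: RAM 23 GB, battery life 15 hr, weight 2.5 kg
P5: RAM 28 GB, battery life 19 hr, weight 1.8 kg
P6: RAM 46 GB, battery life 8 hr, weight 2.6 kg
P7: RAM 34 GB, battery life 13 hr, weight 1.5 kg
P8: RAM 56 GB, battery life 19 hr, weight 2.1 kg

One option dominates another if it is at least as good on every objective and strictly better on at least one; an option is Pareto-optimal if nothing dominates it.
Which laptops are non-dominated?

P1: not dominated (best RAM).
P2: not dominated.
P3: dominated by P1 (RAM 64≥34, battery life 18≥13, weight 2.3≤2.8).
P4: dominated by P1 (RAM 64≥23, battery life 18≥15, weight 2.3≤2.5).
P5: not dominated.
P6: dominated by P1 (RAM 64≥46, battery life 18≥8, weight 2.3≤2.6).
P7: not dominated (best weight).
P8: not dominated.

P1, P2, P5, P7, P8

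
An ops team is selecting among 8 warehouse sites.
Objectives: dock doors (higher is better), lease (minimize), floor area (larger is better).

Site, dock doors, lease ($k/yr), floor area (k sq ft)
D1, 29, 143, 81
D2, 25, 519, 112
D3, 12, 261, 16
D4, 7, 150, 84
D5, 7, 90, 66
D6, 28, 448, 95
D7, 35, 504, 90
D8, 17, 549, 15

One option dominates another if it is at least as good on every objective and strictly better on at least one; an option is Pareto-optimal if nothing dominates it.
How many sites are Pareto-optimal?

6

D1: not dominated.
D2: not dominated (best floor area).
D3: dominated by D1 (dock doors 29≥12, lease 143≤261, floor area 81≥16).
D4: not dominated.
D5: not dominated (best lease).
D6: not dominated.
D7: not dominated (best dock doors).
D8: dominated by D1 (dock doors 29≥17, lease 143≤549, floor area 81≥15).
Pareto-optimal: D1, D2, D4, D5, D6, D7 → 6.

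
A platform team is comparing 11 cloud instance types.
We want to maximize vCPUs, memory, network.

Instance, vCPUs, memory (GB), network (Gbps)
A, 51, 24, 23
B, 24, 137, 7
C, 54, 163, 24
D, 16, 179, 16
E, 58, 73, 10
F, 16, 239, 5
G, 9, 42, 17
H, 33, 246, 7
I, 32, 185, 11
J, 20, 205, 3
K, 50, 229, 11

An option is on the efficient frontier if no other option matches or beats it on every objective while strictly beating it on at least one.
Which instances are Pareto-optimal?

C, D, E, H, K

A: dominated by C (vCPUs 54≥51, memory 163≥24, network 24≥23).
B: dominated by C (vCPUs 54≥24, memory 163≥137, network 24≥7).
C: not dominated (best network).
D: not dominated.
E: not dominated (best vCPUs).
F: dominated by H (vCPUs 33≥16, memory 246≥239, network 7≥5).
G: dominated by C (vCPUs 54≥9, memory 163≥42, network 24≥17).
H: not dominated (best memory).
I: dominated by K (vCPUs 50≥32, memory 229≥185, network 11≥11).
J: dominated by H (vCPUs 33≥20, memory 246≥205, network 7≥3).
K: not dominated.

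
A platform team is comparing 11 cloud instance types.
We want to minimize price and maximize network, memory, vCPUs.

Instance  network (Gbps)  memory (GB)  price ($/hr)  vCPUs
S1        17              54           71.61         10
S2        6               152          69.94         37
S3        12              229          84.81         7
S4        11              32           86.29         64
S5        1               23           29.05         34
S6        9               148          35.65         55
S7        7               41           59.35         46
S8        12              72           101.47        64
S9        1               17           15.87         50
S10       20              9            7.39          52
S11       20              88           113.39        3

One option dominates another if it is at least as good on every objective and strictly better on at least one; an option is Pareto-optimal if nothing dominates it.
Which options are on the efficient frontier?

S1: not dominated.
S2: not dominated.
S3: not dominated (best memory).
S4: not dominated.
S5: not dominated.
S6: not dominated.
S7: dominated by S6 (network 9≥7, memory 148≥41, price 35.65≤59.35, vCPUs 55≥46).
S8: not dominated.
S9: not dominated.
S10: not dominated (best price).
S11: not dominated.

S1, S2, S3, S4, S5, S6, S8, S9, S10, S11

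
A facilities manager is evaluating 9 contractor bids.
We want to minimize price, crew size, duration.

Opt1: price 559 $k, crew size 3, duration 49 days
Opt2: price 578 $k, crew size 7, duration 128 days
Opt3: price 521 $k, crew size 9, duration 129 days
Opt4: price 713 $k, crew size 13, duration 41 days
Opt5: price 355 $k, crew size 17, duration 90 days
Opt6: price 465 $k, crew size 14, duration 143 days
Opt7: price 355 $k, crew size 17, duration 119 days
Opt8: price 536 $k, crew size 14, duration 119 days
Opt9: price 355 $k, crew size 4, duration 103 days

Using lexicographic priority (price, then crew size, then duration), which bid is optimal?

Opt9

First minimize price: best is 355, kept {Opt5, Opt7, Opt9}.
Then minimize crew size: best is 4, kept {Opt9}.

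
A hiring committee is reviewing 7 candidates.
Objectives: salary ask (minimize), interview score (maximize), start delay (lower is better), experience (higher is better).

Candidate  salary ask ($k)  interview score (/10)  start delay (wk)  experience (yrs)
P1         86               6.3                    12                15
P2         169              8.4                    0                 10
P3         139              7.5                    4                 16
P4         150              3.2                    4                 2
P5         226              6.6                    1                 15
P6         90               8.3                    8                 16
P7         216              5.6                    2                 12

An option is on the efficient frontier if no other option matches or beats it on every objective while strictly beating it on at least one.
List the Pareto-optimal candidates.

P1: not dominated (best salary ask).
P2: not dominated (best interview score).
P3: not dominated.
P4: dominated by P3 (salary ask 139≤150, interview score 7.5≥3.2, start delay 4≤4, experience 16≥2).
P5: not dominated.
P6: not dominated.
P7: not dominated.

P1, P2, P3, P5, P6, P7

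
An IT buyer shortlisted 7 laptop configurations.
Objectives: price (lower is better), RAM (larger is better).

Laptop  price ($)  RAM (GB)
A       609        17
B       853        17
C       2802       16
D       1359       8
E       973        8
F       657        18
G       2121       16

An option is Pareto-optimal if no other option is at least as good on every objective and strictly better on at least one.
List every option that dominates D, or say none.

A, B, E, F

A: price 609≤1359, RAM 17≥8 — dominates D.
B: price 853≤1359, RAM 17≥8 — dominates D.
E: price 973≤1359, RAM 8≥8 — dominates D.
F: price 657≤1359, RAM 18≥8 — dominates D.
Others (C, G) are each worse than D on at least one objective.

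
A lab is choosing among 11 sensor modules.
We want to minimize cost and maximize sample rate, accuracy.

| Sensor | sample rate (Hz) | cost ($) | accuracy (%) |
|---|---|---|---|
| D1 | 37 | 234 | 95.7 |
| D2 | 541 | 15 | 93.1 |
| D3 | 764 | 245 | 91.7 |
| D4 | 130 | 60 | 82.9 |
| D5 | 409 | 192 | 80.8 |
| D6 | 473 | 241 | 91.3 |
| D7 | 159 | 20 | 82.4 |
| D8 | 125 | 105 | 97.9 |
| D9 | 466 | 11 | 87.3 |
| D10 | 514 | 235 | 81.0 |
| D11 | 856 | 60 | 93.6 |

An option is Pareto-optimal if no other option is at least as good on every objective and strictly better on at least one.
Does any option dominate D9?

D1: worse on sample rate (37 vs 466).
D2: worse on cost (15 vs 11).
D3: worse on cost (245 vs 11).
D4: worse on sample rate (130 vs 466).
D5: worse on sample rate (409 vs 466).
D6: worse on cost (241 vs 11).
D7: worse on sample rate (159 vs 466).
D8: worse on sample rate (125 vs 466).
D10: worse on cost (235 vs 11).
D11: worse on cost (60 vs 11).
No option is at least as good as D9 on every objective and strictly better on one.

No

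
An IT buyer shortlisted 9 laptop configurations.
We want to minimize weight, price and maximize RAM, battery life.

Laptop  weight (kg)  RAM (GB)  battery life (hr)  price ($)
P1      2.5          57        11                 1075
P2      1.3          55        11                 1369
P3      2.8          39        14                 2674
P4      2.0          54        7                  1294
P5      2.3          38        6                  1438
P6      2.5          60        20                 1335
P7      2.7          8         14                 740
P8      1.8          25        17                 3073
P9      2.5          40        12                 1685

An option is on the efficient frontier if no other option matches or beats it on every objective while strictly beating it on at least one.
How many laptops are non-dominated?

P1: not dominated.
P2: not dominated (best weight).
P3: dominated by P6 (weight 2.5≤2.8, RAM 60≥39, battery life 20≥14, price 1335≤2674).
P4: not dominated.
P5: dominated by P2 (weight 1.3≤2.3, RAM 55≥38, battery life 11≥6, price 1369≤1438).
P6: not dominated (best RAM).
P7: not dominated (best price).
P8: not dominated.
P9: dominated by P6 (weight 2.5≤2.5, RAM 60≥40, battery life 20≥12, price 1335≤1685).
Pareto-optimal: P1, P2, P4, P6, P7, P8 → 6.

6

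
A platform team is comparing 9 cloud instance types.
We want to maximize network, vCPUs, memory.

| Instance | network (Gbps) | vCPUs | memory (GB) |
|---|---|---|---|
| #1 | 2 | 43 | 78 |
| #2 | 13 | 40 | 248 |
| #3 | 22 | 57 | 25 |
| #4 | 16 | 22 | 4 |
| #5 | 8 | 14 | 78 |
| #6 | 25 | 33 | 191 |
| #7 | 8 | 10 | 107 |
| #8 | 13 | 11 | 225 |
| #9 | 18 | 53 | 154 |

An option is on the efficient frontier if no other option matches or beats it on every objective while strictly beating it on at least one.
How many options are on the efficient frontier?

4

#1: dominated by #9 (network 18≥2, vCPUs 53≥43, memory 154≥78).
#2: not dominated (best memory).
#3: not dominated (best vCPUs).
#4: dominated by #3 (network 22≥16, vCPUs 57≥22, memory 25≥4).
#5: dominated by #2 (network 13≥8, vCPUs 40≥14, memory 248≥78).
#6: not dominated (best network).
#7: dominated by #2 (network 13≥8, vCPUs 40≥10, memory 248≥107).
#8: dominated by #2 (network 13≥13, vCPUs 40≥11, memory 248≥225).
#9: not dominated.
Pareto-optimal: #2, #3, #6, #9 → 4.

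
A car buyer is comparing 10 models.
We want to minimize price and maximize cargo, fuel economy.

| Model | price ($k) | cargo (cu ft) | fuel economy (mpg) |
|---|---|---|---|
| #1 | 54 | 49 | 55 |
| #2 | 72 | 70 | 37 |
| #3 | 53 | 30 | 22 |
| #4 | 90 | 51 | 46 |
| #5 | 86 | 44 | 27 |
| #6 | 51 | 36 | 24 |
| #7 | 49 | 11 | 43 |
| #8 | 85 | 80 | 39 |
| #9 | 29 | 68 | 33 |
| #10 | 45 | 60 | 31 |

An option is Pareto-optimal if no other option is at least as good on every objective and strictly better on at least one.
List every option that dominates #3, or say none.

#6, #9, #10

#6: price 51≤53, cargo 36≥30, fuel economy 24≥22 — dominates #3.
#9: price 29≤53, cargo 68≥30, fuel economy 33≥22 — dominates #3.
#10: price 45≤53, cargo 60≥30, fuel economy 31≥22 — dominates #3.
Others (#1, #2, #4, #5, #7, #8) are each worse than #3 on at least one objective.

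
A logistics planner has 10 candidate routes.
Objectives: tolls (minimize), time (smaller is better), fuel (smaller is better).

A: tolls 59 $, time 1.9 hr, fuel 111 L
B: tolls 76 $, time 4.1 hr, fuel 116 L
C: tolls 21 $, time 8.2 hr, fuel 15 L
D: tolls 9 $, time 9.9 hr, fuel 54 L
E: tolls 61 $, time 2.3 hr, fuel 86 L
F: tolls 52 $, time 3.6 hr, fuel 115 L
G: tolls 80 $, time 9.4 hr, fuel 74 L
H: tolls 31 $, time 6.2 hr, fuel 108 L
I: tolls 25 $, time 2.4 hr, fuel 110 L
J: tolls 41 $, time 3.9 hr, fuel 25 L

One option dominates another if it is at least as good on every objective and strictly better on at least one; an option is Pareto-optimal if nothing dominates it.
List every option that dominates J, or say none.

none

A: worse on tolls (59 vs 41).
B: worse on tolls (76 vs 41).
C: worse on time (8.2 vs 3.9).
D: worse on time (9.9 vs 3.9).
E: worse on tolls (61 vs 41).
F: worse on tolls (52 vs 41).
G: worse on tolls (80 vs 41).
H: worse on time (6.2 vs 3.9).
I: worse on fuel (110 vs 25).
No option dominates J.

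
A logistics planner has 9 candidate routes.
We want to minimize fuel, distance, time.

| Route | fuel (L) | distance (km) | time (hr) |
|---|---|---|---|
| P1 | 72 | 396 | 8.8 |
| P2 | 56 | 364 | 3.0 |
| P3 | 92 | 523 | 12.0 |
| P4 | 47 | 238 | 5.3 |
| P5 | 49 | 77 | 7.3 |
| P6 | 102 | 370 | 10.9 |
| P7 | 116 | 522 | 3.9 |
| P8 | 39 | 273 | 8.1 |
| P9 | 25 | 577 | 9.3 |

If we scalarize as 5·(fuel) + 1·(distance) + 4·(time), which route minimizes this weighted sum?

P1: 5·72 + 1·396 + 4·8.8 = 791.2
P2: 5·56 + 1·364 + 4·3.0 = 656.0
P3: 5·92 + 1·523 + 4·12.0 = 1031.0
P4: 5·47 + 1·238 + 4·5.3 = 494.2
P5: 5·49 + 1·77 + 4·7.3 = 351.2
P6: 5·102 + 1·370 + 4·10.9 = 923.6
P7: 5·116 + 1·522 + 4·3.9 = 1117.6
P8: 5·39 + 1·273 + 4·8.1 = 500.4
P9: 5·25 + 1·577 + 4·9.3 = 739.2
Lowest: P5 at 351.2.

P5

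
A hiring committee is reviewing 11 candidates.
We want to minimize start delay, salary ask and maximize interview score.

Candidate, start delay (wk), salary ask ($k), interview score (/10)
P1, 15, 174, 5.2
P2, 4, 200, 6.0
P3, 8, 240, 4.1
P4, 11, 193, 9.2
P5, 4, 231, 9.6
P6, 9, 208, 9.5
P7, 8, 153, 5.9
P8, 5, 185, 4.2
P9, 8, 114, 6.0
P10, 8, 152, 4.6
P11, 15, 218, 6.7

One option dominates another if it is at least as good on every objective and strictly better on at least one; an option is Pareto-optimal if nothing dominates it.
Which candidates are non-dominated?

P1: dominated by P7 (start delay 8≤15, salary ask 153≤174, interview score 5.9≥5.2).
P2: not dominated.
P3: dominated by P2 (start delay 4≤8, salary ask 200≤240, interview score 6.0≥4.1).
P4: not dominated.
P5: not dominated (best interview score).
P6: not dominated.
P7: dominated by P9 (start delay 8≤8, salary ask 114≤153, interview score 6.0≥5.9).
P8: not dominated.
P9: not dominated (best salary ask).
P10: dominated by P9 (start delay 8≤8, salary ask 114≤152, interview score 6.0≥4.6).
P11: dominated by P4 (start delay 11≤15, salary ask 193≤218, interview score 9.2≥6.7).

P2, P4, P5, P6, P8, P9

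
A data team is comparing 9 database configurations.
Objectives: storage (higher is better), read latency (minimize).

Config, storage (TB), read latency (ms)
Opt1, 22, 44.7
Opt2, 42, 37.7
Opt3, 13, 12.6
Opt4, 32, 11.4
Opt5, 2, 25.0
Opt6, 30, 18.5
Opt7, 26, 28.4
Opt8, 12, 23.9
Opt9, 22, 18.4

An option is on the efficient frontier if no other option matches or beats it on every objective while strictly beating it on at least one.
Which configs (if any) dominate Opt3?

Opt4: storage 32≥13, read latency 11.4≤12.6 — dominates Opt3.
Others (Opt1, Opt2, Opt5, Opt6, Opt7, Opt8, Opt9) are each worse than Opt3 on at least one objective.

Opt4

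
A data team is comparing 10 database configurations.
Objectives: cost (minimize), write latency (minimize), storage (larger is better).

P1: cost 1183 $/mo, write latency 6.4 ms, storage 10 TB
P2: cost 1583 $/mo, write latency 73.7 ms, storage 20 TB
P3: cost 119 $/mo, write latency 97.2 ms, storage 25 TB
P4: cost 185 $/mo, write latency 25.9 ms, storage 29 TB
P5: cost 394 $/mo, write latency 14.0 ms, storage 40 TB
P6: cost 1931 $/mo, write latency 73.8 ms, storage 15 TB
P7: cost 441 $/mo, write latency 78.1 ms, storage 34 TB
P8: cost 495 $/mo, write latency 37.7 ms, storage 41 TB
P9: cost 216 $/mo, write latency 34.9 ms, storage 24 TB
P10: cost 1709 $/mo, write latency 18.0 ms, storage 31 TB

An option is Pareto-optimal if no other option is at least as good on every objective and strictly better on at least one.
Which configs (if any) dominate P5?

none

P1: worse on cost (1183 vs 394).
P2: worse on cost (1583 vs 394).
P3: worse on write latency (97.2 vs 14.0).
P4: worse on write latency (25.9 vs 14.0).
P6: worse on cost (1931 vs 394).
P7: worse on cost (441 vs 394).
P8: worse on cost (495 vs 394).
P9: worse on write latency (34.9 vs 14.0).
P10: worse on cost (1709 vs 394).
No option dominates P5.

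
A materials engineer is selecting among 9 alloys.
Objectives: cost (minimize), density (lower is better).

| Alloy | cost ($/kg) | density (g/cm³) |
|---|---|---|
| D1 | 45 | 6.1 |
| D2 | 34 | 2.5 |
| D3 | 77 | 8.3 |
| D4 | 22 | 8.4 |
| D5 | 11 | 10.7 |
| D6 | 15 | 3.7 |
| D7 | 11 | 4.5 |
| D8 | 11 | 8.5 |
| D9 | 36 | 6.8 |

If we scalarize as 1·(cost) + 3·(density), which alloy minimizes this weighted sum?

D7

D1: 1·45 + 3·6.1 = 63.3
D2: 1·34 + 3·2.5 = 41.5
D3: 1·77 + 3·8.3 = 101.9
D4: 1·22 + 3·8.4 = 47.2
D5: 1·11 + 3·10.7 = 43.1
D6: 1·15 + 3·3.7 = 26.1
D7: 1·11 + 3·4.5 = 24.5
D8: 1·11 + 3·8.5 = 36.5
D9: 1·36 + 3·6.8 = 56.4
Lowest: D7 at 24.5.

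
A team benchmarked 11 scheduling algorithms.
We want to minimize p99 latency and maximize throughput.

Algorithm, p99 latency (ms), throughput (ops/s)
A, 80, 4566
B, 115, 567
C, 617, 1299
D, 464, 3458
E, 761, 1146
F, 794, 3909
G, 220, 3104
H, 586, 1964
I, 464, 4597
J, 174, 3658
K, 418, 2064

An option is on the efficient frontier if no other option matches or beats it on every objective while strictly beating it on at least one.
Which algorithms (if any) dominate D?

A: p99 latency 80≤464, throughput 4566≥3458 — dominates D.
I: p99 latency 464≤464, throughput 4597≥3458 — dominates D.
J: p99 latency 174≤464, throughput 3658≥3458 — dominates D.
Others (B, C, E, F, G, H, K) are each worse than D on at least one objective.

A, I, J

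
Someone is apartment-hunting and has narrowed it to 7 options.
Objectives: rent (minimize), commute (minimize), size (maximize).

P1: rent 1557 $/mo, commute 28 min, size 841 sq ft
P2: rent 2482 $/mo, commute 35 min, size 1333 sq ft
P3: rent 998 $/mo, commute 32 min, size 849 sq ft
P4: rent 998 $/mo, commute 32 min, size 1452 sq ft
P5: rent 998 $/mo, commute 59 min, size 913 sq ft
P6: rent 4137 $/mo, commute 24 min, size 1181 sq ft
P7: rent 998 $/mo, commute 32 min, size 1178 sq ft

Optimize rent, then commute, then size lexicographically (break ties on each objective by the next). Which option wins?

First minimize rent: best is 998, kept {P3, P4, P5, P7}.
Then minimize commute: best is 32, kept {P3, P4, P7}.
Then maximize size: best is 1452, kept {P4}.

P4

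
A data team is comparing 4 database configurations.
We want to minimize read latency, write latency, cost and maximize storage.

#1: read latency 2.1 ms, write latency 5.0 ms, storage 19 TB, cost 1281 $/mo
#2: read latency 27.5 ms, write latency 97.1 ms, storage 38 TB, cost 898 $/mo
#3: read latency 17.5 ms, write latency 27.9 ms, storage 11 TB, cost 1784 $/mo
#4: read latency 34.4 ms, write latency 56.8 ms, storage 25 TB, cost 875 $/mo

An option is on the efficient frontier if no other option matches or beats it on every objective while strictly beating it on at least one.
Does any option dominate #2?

No

#1: worse on storage (19 vs 38).
#3: worse on storage (11 vs 38).
#4: worse on read latency (34.4 vs 27.5).
No option is at least as good as #2 on every objective and strictly better on one.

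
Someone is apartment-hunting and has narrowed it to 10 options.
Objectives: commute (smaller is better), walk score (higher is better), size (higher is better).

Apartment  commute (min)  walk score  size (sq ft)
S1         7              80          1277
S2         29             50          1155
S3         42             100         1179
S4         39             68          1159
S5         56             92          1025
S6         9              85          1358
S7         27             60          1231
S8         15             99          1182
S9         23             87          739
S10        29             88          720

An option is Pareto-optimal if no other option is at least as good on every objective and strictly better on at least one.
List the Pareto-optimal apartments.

S1: not dominated (best commute).
S2: dominated by S1 (commute 7≤29, walk score 80≥50, size 1277≥1155).
S3: not dominated (best walk score).
S4: dominated by S1 (commute 7≤39, walk score 80≥68, size 1277≥1159).
S5: dominated by S3 (commute 42≤56, walk score 100≥92, size 1179≥1025).
S6: not dominated (best size).
S7: dominated by S1 (commute 7≤27, walk score 80≥60, size 1277≥1231).
S8: not dominated.
S9: dominated by S8 (commute 15≤23, walk score 99≥87, size 1182≥739).
S10: dominated by S8 (commute 15≤29, walk score 99≥88, size 1182≥720).

S1, S3, S6, S8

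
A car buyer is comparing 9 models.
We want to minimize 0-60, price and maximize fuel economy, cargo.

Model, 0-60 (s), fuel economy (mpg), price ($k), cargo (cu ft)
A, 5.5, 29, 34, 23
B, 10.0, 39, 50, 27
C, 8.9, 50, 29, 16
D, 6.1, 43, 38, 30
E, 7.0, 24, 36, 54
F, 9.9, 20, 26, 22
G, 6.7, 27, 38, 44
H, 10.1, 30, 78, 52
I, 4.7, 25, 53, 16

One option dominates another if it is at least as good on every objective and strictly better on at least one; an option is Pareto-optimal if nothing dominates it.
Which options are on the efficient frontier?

A: not dominated.
B: dominated by D (0-60 6.1≤10.0, fuel economy 43≥39, price 38≤50, cargo 30≥27).
C: not dominated (best fuel economy).
D: not dominated.
E: not dominated (best cargo).
F: not dominated (best price).
G: not dominated.
H: not dominated.
I: not dominated (best 0-60).

A, C, D, E, F, G, H, I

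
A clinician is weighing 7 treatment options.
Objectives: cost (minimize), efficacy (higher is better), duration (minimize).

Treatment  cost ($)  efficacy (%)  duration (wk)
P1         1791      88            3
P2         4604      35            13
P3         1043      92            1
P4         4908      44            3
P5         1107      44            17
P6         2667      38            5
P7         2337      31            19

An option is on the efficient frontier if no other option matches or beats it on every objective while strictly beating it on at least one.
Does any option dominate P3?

No

P1: worse on cost (1791 vs 1043).
P2: worse on cost (4604 vs 1043).
P4: worse on cost (4908 vs 1043).
P5: worse on cost (1107 vs 1043).
P6: worse on cost (2667 vs 1043).
P7: worse on cost (2337 vs 1043).
No option is at least as good as P3 on every objective and strictly better on one.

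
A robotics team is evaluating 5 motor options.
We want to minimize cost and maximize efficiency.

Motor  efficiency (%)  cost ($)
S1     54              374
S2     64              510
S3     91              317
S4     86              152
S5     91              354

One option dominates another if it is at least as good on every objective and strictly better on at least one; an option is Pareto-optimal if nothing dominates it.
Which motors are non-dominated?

S3, S4

S1: dominated by S3 (efficiency 91≥54, cost 317≤374).
S2: dominated by S3 (efficiency 91≥64, cost 317≤510).
S3: not dominated.
S4: not dominated (best cost).
S5: dominated by S3 (efficiency 91≥91, cost 317≤354).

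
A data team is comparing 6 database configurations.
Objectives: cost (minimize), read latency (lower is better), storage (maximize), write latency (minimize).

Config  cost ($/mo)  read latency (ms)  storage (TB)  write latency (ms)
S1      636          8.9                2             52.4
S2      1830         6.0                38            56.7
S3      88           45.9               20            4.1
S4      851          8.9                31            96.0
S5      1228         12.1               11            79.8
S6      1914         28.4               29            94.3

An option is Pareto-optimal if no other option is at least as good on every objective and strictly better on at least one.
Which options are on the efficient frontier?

S1, S2, S3, S4, S5

S1: not dominated.
S2: not dominated (best read latency).
S3: not dominated (best cost).
S4: not dominated.
S5: not dominated.
S6: dominated by S2 (cost 1830≤1914, read latency 6.0≤28.4, storage 38≥29, write latency 56.7≤94.3).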